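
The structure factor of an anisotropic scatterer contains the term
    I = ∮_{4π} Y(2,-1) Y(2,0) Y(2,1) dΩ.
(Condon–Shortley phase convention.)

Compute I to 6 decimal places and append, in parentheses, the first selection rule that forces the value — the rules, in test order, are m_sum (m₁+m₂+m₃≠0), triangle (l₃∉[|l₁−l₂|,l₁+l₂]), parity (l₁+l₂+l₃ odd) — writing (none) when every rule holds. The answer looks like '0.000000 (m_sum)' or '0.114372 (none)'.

Checks pass: Σm=0; 6 even; l₃=2∈[0,4].
(2·2+1)(2·2+1)(2·2+1) = 125
Δ: 2! 2! 2! / 7! → 1/630
sum: t=0:+1/8 t=1:−1/1 t=2:+1/8 = -3/4
3j²(2 2 2; 0 0 0) = Δ·Π!·Σ² = 2/35  (sign -1)
sum: t=1:−1/2 t=2:+1/4 = -1/4
3j²(2 2 2; -1 0 1) = Δ·Π!·Σ² = 1/70  (sign +1)
combine: 4πI² = 125·2/35·1/70 = 5/49
take √, sign -1: I = -0.09011188
No selection rule forces the value: the integral is nonzero (none).

-0.090112 (none)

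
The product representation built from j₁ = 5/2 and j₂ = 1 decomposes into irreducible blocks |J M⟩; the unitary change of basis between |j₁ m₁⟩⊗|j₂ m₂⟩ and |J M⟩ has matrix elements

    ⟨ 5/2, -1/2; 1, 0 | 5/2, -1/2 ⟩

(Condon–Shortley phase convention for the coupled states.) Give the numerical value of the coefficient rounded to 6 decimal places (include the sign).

−√(1/35) ≈ -0.169031

j₁+j₂−J=1  J+j₁−j₂=4  J−j₁+j₂=1  j₁+j₂+J+1=7
(j₁±m₁, j₂±m₂, J±M) = (2,3,1,1,2,3)
P² = 144/35
sum k=0..1:
  [0] +1/6 = 1/6
  [1] −1/4 = -1/4
S = -1/12
C² = P²·S² = 1/35 ; C = -0.169031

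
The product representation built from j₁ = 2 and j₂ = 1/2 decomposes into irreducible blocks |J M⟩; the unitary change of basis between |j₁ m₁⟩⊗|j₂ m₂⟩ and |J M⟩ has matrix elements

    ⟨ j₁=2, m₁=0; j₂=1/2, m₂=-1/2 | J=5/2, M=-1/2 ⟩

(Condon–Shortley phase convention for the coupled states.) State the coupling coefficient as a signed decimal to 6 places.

√[6·0!4!1!/6! · 2!2!0!1!2!3!] = √(48/5)
  +(−1)^0/∏(0,0,2,0,2,1)! = 1/4  (running 1/4)
⟨..|..⟩ = √(48/5)·(1/4) = +0.774597

+√(3/5) ≈ +0.774597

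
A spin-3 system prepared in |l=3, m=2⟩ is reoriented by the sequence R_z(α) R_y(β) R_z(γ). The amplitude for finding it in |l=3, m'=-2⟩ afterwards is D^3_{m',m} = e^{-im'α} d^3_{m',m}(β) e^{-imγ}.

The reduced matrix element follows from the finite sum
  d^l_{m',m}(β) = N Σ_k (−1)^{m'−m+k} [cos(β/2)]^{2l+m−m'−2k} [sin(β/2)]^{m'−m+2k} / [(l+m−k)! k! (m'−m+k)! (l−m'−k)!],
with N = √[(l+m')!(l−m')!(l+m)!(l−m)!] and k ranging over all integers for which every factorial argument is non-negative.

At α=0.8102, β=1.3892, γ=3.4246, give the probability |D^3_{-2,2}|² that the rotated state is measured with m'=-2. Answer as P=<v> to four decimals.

P=0.1820

D^3_{-2,2}(0.8102,1.3892,3.4246) = e^{-i·-2·0.8102}·d^3_{-2,2}(1.3892)·e^{-i·2·3.4246}. Compute d first:
With c≡cos(β/2)=0.768310 and s≡sin(β/2)=0.640078, N=[1·120·120·1]^{1/2}=120.000000
The bounds max(0,m−m')=4 and min(l+m,l−m')=5 give 2 terms
  k=4: (−1)^0·120.0000/(24)·0.7683^2·0.6401^4 = +0.495421
  k=5: (−1)^1·120.0000/(120)·0.7683^0·0.6401^6 = -0.068770
d^3_{-2,2}(1.3892) = +0.495421 -0.068770 = +0.426652
|D^3_{-2,2}|² = |d^3_{-2,2}(β)|² = (+0.426652)² = 0.182032 (the z-rotation phases have unit modulus)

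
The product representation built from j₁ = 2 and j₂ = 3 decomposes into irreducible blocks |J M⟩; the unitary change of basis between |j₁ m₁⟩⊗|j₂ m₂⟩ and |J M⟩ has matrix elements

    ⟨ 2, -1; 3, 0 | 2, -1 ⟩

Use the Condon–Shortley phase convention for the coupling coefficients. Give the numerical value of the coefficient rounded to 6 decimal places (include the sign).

+√(2/7) = +0.534522

triangle: 3!·1!·3!/8! = 36/40320
(j±m)!: 1!·3!·3!·3!·1!·3! = 1296
prefactor² = (2J+1)·Δ·N² = 81/14
  k=2: +1/(2!·1!·1!·1!·0!·2!) = 1/4
  k=3: −1/(3!·0!·0!·0!·1!·3!) = -1/36
Σ = 2/9  ⇒  CG² = 81/14·(2/9)² = 2/7
CG = +√(2/7) = +0.534522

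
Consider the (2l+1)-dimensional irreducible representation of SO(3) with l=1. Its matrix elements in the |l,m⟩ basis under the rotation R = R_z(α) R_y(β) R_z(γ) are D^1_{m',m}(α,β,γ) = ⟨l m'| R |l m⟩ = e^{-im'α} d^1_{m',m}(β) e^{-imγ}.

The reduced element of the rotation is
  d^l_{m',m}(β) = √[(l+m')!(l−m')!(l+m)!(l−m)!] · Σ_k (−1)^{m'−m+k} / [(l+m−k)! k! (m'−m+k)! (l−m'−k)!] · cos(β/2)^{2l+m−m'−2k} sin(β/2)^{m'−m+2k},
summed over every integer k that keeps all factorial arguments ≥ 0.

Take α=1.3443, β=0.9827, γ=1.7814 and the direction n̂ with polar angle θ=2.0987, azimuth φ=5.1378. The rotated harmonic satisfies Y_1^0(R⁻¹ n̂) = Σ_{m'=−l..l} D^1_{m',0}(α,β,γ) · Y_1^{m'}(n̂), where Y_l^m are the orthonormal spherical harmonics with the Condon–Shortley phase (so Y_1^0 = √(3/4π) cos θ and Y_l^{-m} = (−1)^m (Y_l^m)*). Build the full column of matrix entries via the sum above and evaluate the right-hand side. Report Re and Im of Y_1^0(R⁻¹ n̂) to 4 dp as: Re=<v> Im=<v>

Re=-0.4157 Im=0.0000

Need the full column D^1_{m',0} for m'=−1..1 at α=1.3443, β=0.9827, γ=1.7814.
cos(β/2)=0.881697, sin(β/2)=0.471817
d^1_{-1,0}: single k=1 term ⇒ +0.588312;  D = +0.132114+0.573286i
d^1_{0,0}: k∈[0..1] ⇒ +0.777389 -0.222611 = +0.554778;  D = +0.554778+0.000000i
d^1_{1,0}: single k=0 term ⇒ -0.588312;  D = -0.132114+0.573286i
Y_1^{m'}(θ=2.0987,φ=5.1378) and Σ D·Y over m':
  (+0.1321+0.5733i)·(+0.1232+0.2719i)  (+0.5548+0.0000i)·(-0.2461+0.0000i)  (-0.1321+0.5733i)·(-0.1232+0.2719i)
Y_1^0(R⁻¹ n̂) = -0.415701+0.000000i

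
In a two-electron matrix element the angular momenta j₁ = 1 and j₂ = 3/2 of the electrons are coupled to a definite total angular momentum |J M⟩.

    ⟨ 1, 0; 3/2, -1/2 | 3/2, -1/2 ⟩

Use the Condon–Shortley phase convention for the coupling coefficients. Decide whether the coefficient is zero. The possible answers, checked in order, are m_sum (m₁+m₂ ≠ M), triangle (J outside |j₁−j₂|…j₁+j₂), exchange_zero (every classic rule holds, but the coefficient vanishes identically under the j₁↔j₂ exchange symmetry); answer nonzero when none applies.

nonzero

m-sum: m₁+m₂ = 0+(-1/2) = -1/2, M = -1/2  ✓
triangle: |j₁−j₂| = 1/2 ≤ J = 3/2 ≤ j₁+j₂ = 5/2  ✓
exchange: j₁≠j₂ or m₁≠m₂ — the exchange symmetry imposes no constraint here
value check: CG = +√(1/15) = +0.258199 ≠ 0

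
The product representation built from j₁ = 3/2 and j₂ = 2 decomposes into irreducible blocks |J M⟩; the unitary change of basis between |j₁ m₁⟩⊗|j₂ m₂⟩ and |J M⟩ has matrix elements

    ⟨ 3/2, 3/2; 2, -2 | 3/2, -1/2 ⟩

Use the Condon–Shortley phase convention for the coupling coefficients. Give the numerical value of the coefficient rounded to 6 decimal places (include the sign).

+0.632456

triangle: 2!×1!×2!/6! = 4/720
(j±m)!: 3!×0!×0!×4!×1!×2! = 288
prefactor² = (2J+1)×Δ×N² = 32/5
  k=0: +1/(0!×2!×0!×0!×1!×2!) = 1/4
Σ = 1/4  ⇒  CG² = 32/5×(1/4)² = 2/5
CG = +√(2/5) = +0.632456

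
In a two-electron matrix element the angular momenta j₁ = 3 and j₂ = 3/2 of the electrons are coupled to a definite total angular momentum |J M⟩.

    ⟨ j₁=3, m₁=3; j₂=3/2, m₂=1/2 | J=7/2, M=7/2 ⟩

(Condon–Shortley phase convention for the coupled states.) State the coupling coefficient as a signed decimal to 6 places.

√[8·1!5!2!/9! · 6!0!2!1!7!0!] = √(38400)
  +(−1)^0/∏(0,1,0,2,5,0)! = 1/240  (running 1/240)
⟨..|..⟩ = √(38400)·(1/240) = +0.816497

+0.816497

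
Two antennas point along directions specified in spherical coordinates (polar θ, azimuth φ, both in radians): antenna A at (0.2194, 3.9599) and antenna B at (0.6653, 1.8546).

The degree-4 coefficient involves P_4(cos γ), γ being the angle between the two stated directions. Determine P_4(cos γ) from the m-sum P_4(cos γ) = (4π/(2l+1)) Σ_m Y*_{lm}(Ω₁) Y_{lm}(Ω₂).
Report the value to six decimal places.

Addition theorem: P_4(cos γ) = (4π/9) Σ_m Y*_{lm}(Ω₁) Y_{lm}(Ω₂), m = −4…4:
  [-4]  conj(Y_{4,-4})(Ω₁) = -0.000984-0.000130i ; Y_{4,-4}(Ω₂) = +0.027112-0.058257i ; Δ = -0.000034+0.000054i
  [-3]  conj(Y_{4,-3})(Ω₁) = +0.009740-0.007985i ; Y_{4,-3}(Ω₂) = +0.174235+0.152626i ; Δ = +0.002916+0.000095i
  [-2]  conj(Y_{4,-2})(Ω₁) = -0.005908+0.089627i ; Y_{4,-2}(Ω₂) = -0.358199+0.228387i ; Δ = -0.018354-0.033454i
  [-1]  conj(Y_{4,-1})(Ω₁) = -0.251965-0.269120i ; Y_{4,-1}(Ω₂) = -0.085732-0.293927i ; Δ = -0.057500+0.097132i
  [+0]  conj(Y_{4,0})(Ω₁) = +0.654154-0.000000i ; Y_{4,0}(Ω₂) = -0.228505+0.000000i ; Δ = -0.149477+0.000000i
  [+1]  conj(Y_{4,1})(Ω₁) = +0.251965-0.269120i ; Y_{4,1}(Ω₂) = +0.085732-0.293927i ; Δ = -0.057500-0.097132i
  [+2]  conj(Y_{4,2})(Ω₁) = -0.005908-0.089627i ; Y_{4,2}(Ω₂) = -0.358199-0.228387i ; Δ = -0.018354+0.033454i
  [+3]  conj(Y_{4,3})(Ω₁) = -0.009740-0.007985i ; Y_{4,3}(Ω₂) = -0.174235+0.152626i ; Δ = +0.002916-0.000095i
  [+4]  conj(Y_{4,4})(Ω₁) = -0.000984+0.000130i ; Y_{4,4}(Ω₂) = +0.027112+0.058257i ; Δ = -0.000034-0.000054i
Total Σ_m = -0.295422+0.000000i. Multiply by 1.396263: -0.412487+0.000000i. P_4(cos γ) = -0.412487

-0.412487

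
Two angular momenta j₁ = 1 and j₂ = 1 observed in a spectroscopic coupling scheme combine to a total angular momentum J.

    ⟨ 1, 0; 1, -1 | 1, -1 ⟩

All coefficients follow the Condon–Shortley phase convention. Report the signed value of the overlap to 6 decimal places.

j₁+j₂−J=1  J+j₁−j₂=1  J−j₁+j₂=1  j₁+j₂+J+1=4
(j₁±m₁, j₂±m₂, J±M) = (1,1,0,2,0,2)
P² = 1/2
sum k=0..0:
  [0] +1/1 = 1
S = 1
C² = P²·S² = 1/2 ; C = +0.707107

+√(1/2) ≈ +0.707107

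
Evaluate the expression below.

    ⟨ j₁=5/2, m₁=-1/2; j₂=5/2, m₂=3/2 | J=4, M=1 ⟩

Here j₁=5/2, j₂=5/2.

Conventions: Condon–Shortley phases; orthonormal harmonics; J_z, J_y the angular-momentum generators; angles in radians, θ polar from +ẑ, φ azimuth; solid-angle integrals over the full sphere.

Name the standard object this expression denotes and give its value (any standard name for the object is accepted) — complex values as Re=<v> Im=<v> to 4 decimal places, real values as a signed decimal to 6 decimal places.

This is a Clebsch–Gordan (vector-coupling) coefficient.
√[9·1!4!4!/10! · 2!3!4!1!5!3!] = √(10368/35)
  +(−1)^0/∏(0,1,3,4,1,0)! = 1/144  (running 1/144)
  +(−1)^1/∏(1,0,2,3,2,1)! = -1/24  (running -5/144)
⟨..|..⟩ = √(10368/35)·(-5/144) = -0.597614

Clebsch–Gordan coefficient, −√(5/14) ≈ -0.597614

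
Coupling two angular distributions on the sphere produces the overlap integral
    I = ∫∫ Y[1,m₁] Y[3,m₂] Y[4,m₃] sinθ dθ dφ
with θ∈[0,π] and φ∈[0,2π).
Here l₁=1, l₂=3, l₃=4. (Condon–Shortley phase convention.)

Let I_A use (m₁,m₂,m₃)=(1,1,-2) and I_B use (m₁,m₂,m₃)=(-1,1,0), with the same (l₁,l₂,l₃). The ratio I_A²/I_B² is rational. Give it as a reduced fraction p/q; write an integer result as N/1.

l's match ⇒ only the (l;m) 3-j factors differ between A and B.
A: triangle coeff Δ(1,3,4) = 1/252; Σ_t [0,0]: t=0:+1/96 = 1/96; (3j)²=5/84 [(1 3 4; 1 1 -2)], sign=+1
B: triangle coeff Δ(1,3,4) = 1/252; Σ_t [0,0]: t=0:+1/96 = 1/96; (3j)²=1/42 [(1 3 4; -1 1 0)], sign=+1
I_A²/I_B² = (5/84)/(1/42) = 5/2

5/2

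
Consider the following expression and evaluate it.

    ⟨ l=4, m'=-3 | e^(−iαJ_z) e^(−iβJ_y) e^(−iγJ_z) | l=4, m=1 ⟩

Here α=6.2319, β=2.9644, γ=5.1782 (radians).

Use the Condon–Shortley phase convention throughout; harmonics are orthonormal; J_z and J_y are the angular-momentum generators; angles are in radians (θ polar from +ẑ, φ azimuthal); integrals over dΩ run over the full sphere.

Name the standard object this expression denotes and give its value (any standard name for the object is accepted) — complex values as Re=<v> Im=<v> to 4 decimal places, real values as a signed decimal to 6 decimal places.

Wigner D-matrix element, Re=-0.0348 Im=-0.0488

This is a Wigner D-matrix element — the rotation-matrix element ⟨l m'| R(α,β,γ) |l m⟩ in the angular-momentum basis.
Split into d^4_{-3,1}(β=2.9644) × two z-phases.
Half-angle: c=0.088480, s=0.996078. N=√(1·5040·120·6)=1904.940944
k: max(0,(1)−(-3))=4 … min(4+(1),4−(-3))=5
  k=4: (−1)^0·1904.9409/(144)·0.0885^4·0.9961^4 = +0.000798
  k=5: (−1)^1·1904.9409/(240)·0.0885^2·0.9961^6 = -0.060691
d^4_{-3,1}(2.9644) = +0.000798 -0.060691 = -0.059893
Phases: e^{-i·(-3)·6.2319}=+0.988188-0.153250i, e^{-i·(1)·5.1782}=+0.449148+0.893458i ⇒ D=-0.034784-0.048757i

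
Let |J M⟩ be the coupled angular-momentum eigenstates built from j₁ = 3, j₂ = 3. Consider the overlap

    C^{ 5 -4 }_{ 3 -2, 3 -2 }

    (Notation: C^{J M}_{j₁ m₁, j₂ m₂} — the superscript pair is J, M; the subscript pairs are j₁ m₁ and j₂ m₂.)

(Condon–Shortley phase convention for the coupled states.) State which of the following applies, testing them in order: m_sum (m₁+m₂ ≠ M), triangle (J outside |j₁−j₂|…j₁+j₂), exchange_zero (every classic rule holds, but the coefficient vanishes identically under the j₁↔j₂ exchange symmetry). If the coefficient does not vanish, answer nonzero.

exchange_zero

m-sum: m₁+m₂ = -2+(-2) = -4, M = -4  ✓
triangle: |j₁−j₂| = 0 ≤ J = 5 ≤ j₁+j₂ = 6  ✓
exchange: j₁=j₂ and m₁=m₂, and (−1)^(j₁+j₂−J) = (−1)^1 = −1 forces ⟨j₁m₁;j₂m₂|JM⟩ = −⟨j₂m₂;j₁m₁|JM⟩ = −⟨j₁m₁;j₂m₂|JM⟩ ⇒ the coefficient vanishes identically
Racah sum check: Σ_k collapses to 0 ⇒ CG = 0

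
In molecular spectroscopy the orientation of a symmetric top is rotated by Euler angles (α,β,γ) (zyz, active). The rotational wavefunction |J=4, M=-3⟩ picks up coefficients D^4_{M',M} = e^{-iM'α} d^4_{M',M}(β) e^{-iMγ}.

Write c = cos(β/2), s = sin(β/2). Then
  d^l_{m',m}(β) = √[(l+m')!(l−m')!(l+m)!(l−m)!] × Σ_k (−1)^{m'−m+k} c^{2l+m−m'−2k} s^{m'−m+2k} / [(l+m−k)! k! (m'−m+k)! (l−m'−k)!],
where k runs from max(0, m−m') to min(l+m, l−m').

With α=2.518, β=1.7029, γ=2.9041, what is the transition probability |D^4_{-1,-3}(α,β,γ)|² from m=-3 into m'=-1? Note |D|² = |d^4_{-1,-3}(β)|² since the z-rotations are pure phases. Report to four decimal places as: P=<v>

First d^4_{-1,-3}(β=1.7029), then the phase factors e^{-i(-1)α} and e^{-i(-3)γ}:
With c≡cos(β/2)=0.658893 and s≡sin(β/2)=0.752237, N=[6·120·1·5040]^{1/2}=1904.940944
The bounds max(0,m−m')=0 and min(l+m,l−m')=1 give 2 terms
  k=0: (−1)^2·1904.9409/(240)·0.6589^6·0.7522^2 = +0.367510
  k=1: (−1)^3·1904.9409/(144)·0.6589^4·0.7522^4 = -0.798356
d^4_{-1,-3}(1.7029) = +0.367510 -0.798356 = -0.430846
|D^4_{-1,-3}|² = |d^4_{-1,-3}(β)|² = (-0.430846)² = 0.185629 (the z-rotation phases have unit modulus)

P=0.1856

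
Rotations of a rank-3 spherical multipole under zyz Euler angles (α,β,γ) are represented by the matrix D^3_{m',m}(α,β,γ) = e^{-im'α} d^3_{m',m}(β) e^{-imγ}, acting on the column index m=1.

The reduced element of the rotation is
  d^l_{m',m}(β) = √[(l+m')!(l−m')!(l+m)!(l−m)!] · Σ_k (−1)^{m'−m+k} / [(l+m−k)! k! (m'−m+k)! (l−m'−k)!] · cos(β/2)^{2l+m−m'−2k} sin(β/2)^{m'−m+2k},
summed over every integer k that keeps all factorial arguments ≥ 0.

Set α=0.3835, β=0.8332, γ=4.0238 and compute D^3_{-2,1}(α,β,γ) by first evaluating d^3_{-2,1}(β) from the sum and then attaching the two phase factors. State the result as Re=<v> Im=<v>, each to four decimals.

Split into d^3_{-2,1}(β=0.8332) × two z-phases.
c=cos(0.833200/2)=0.914470, s=sin(0.833200/2)=0.404654; N=√[1·120·24·2]=75.894664
k∈{3,4} keeps every argument non-negative
  k=3: (−1)^0·75.8947/(12)·0.9145^3·0.4047^3 = +0.320471
  k=4: (−1)^1·75.8947/(24)·0.9145^1·0.4047^5 = -0.031375
d^3_{-2,1}(0.8332) = +0.320471 -0.031375 = +0.289096
D = (+0.719996+0.693978i)·(+0.289096)·(-0.635448+0.772143i) = -0.287179+0.033232i

Re=-0.2872 Im=0.0332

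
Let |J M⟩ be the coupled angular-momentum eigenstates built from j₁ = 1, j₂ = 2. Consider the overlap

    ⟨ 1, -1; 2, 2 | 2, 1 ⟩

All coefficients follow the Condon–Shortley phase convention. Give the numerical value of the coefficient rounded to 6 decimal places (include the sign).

triangle: 1!*1!*3!/6! = 6/720
(j±m)!: 0!*2!*4!*0!*3!*1! = 288
prefactor² = (2J+1)*Δ*N² = 12
  k=1: −1/(1!*0!*1!*3!*0!*0!) = -1/6
Σ = -1/6  ⇒  CG² = 12*(-1/6)² = 1/3
CG = −√(1/3) = -0.577350

-0.577350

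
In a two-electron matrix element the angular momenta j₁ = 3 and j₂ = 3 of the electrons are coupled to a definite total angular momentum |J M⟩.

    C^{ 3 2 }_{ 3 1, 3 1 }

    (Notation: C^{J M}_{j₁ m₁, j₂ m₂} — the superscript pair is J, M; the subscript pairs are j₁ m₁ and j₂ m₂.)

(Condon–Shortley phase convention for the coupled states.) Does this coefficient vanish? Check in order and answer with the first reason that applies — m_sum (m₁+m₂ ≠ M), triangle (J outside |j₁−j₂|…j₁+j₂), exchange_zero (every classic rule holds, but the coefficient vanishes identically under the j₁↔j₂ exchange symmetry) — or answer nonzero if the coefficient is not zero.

exchange_zero

m-sum: m₁+m₂ = 1+1 = 2, M = 2  ✓
triangle: |j₁−j₂| = 0 ≤ J = 3 ≤ j₁+j₂ = 6  ✓
exchange: j₁=j₂ and m₁=m₂, and (−1)^(j₁+j₂−J) = (−1)^3 = −1 forces ⟨j₁m₁;j₂m₂|JM⟩ = −⟨j₂m₂;j₁m₁|JM⟩ = −⟨j₁m₁;j₂m₂|JM⟩ ⇒ the coefficient vanishes identically
Racah sum check: Σ_k collapses to 0 ⇒ CG = 0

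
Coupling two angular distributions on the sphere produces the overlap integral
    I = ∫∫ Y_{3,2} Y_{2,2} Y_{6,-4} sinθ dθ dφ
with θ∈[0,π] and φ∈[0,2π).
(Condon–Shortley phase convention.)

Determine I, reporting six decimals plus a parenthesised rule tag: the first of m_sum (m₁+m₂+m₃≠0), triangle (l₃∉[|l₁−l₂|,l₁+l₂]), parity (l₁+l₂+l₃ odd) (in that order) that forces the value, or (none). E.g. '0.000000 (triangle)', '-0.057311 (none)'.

|3−2|≤6≤3+2 violated ⇒ I = 0

0.000000 (triangle)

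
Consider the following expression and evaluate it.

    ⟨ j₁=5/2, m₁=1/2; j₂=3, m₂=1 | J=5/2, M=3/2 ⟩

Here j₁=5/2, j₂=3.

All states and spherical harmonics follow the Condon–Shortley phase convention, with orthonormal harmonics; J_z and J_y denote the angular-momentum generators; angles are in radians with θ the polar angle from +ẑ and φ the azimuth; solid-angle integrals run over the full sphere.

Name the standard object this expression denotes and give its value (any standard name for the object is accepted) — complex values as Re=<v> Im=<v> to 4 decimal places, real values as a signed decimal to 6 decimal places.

Clebsch–Gordan coefficient, +√(1/35) ≈ +0.169031

This is a Clebsch–Gordan (vector-coupling) coefficient.
triangle: 3!·2!·3!/9! = 72/362880
(j±m)!: 3!·2!·4!·2!·4!·1! = 13824
prefactor² = (2J+1)·Δ·N² = 576/35
  k=1: −1/(1!·2!·1!·3!·1!·0!) = -1/12
  k=2: +1/(2!·1!·0!·2!·2!·1!) = 1/8
Σ = 1/24  ⇒  CG² = 576/35·(1/24)² = 1/35
CG = +√(1/35) = +0.169031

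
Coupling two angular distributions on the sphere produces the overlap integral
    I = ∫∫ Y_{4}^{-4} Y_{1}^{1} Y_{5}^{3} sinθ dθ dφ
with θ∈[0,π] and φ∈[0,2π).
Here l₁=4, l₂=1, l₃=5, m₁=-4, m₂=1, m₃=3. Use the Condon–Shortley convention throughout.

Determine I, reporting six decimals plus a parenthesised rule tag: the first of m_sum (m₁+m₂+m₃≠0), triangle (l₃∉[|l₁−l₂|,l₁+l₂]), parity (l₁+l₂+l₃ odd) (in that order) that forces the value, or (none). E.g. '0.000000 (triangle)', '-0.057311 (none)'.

m-sum 0 ✓  L=10 even ✓  3≤5≤5 ✓
Π(2lᵢ+1) = 9×3×11 = 297
triangle coeff Δ(4,1,5) = 1/495
Σ_t [0,0]: t=0:+1/576 = 1/576
(3j)²=5/99 [(4 1 5; 0 0 0)], sign=-1
Σ_t [0,0]: t=0:+1/80640 = 1/80640
(3j)²=1/495 [(4 1 5; -4 1 3)], sign=+1
⇒ 4πI² = 1/33
I = (-1)√(1/33/(4π)) = -0.04910640
No selection rule forces the value: the integral is nonzero (none).

-0.049106 (none)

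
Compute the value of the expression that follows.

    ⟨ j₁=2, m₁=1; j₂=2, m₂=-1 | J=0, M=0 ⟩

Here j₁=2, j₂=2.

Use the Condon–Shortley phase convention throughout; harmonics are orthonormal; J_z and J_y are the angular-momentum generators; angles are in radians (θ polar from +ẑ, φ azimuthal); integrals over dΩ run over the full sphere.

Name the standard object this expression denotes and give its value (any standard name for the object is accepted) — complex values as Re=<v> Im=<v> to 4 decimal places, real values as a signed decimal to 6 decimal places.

Clebsch–Gordan coefficient, −√(1/5) ≈ -0.447214

This is a Clebsch–Gordan (vector-coupling) coefficient.
triangle: 4!·0!·0!/5! = 24/120
(j±m)!: 3!·1!·1!·3!·0!·0! = 36
prefactor² = (2J+1)·Δ·N² = 36/5
  k=1: −1/(1!·3!·0!·0!·0!·0!) = -1/6
Σ = -1/6  ⇒  CG² = 36/5·(-1/6)² = 1/5
CG = −√(1/5) = -0.447214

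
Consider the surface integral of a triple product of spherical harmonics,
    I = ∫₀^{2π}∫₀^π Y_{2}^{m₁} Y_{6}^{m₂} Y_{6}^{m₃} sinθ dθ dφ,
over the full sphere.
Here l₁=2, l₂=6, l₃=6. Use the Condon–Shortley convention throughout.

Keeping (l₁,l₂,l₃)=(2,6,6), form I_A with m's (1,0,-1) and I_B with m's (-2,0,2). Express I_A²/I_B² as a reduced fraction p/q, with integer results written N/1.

Same 2,6,6: normalisation and zero-m 3j drop out of the ratio.
A: Δ: 2! 2! 10! / 15! → 1/90090; sum: t=0:+1/34560 t=1:−1/28800 = -1/172800; 3j²(2 6 6; 1 0 -1) = Δ·Π!·Σ² = 1/1430  (sign +1)
B: Δ: 2! 2! 10! / 15! → 1/90090; sum: t=2:+1/69120 = 1/69120; 3j²(2 6 6; -2 0 2) = Δ·Π!·Σ² = 4/143  (sign +1)
I_A²/I_B² = (1/1430)/(4/143) = 1/40

1/40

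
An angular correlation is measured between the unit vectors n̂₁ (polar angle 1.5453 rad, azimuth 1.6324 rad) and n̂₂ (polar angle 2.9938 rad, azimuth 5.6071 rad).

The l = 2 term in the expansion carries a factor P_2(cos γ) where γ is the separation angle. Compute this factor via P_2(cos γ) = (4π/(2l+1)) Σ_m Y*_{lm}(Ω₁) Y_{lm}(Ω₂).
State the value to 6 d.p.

Addition theorem: P_2(cos γ) = (4π/5) Σ_m Y*_{lm}(Ω₁) Y_{lm}(Ω₂), m = −2…2:
  [-2]  conj(Y_{2,-2})(Ω₁) = -0.38310 - 0.04744j ; Y_{2,-2}(Ω₂) = 0.00182 + 0.00818j ; Δ = -0.00031 - 0.00322j
  [-1]  conj(Y_{2,-1})(Ω₁) = -0.00121 + 0.01965j ; Y_{2,-1}(Ω₂) = -0.08777 - 0.07041j ; Δ = 0.00149 - 0.00164j
  [+0]  conj(Y_{2,0})(Ω₁) = -0.31478 + 0.00000j ; Y_{2,0}(Ω₂) = 0.61027 + 0.00000j ; Δ = -0.19210 + 0.00000j
  [+1]  conj(Y_{2,1})(Ω₁) = 0.00121 + 0.01965j ; Y_{2,1}(Ω₂) = 0.08777 - 0.07041j ; Δ = 0.00149 + 0.00164j
  [+2]  conj(Y_{2,2})(Ω₁) = -0.38310 + 0.04744j ; Y_{2,2}(Ω₂) = 0.00182 - 0.00818j ; Δ = -0.00031 + 0.00322j
Accumulated sum -0.18973 + 0.00000j; after 4π/(2l+1) scaling, -0.47685 + 0.00000j ⇒ P_2 = -0.476852

-0.476852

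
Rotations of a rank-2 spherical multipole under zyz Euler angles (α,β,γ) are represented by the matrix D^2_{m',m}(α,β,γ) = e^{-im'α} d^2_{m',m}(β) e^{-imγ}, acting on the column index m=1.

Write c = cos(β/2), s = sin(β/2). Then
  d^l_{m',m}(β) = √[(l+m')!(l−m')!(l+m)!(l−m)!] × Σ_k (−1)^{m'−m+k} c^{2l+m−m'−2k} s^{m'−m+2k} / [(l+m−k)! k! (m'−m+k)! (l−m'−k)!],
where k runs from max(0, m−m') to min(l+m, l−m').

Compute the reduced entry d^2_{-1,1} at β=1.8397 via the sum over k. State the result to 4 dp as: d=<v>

d=0.2966

d^2_{-1,1}(β=1.8397) via the finite sum:
Half-angle: c=0.605939, s=0.795511. N=√(1·6·6·1)=6.000000
k: max(0,(1)−(-1))=2 … min(2+(1),2−(-1))=3
  k=2: (−1)^0·6.0000/(2)·0.6059^2·0.7955^2 = +0.697063
  k=3: (−1)^1·6.0000/(6)·0.6059^0·0.7955^4 = -0.400483
d^2_{-1,1}(1.8397) = +0.697063 -0.400483 = +0.296580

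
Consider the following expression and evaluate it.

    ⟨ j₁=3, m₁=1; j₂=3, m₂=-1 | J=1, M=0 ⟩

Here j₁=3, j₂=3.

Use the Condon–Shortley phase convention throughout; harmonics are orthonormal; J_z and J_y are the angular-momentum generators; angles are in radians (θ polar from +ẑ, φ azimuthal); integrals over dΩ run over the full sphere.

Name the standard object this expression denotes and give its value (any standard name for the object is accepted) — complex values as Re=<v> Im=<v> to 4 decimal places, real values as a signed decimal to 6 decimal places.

Clebsch–Gordan coefficient, +√(1/28) ≈ +0.188982

This is a Clebsch–Gordan (vector-coupling) coefficient.
triangle: 5!×1!×1!/8! = 120/40320
(j±m)!: 4!×2!×2!×4!×1!×1! = 2304
prefactor² = (2J+1)×Δ×N² = 144/7
  k=1: −1/(1!×4!×1!×1!×0!×0!) = -1/24
  k=2: +1/(2!×3!×0!×0!×1!×1!) = 1/12
Σ = 1/24  ⇒  CG² = 144/7×(1/24)² = 1/28
CG = +√(1/28) = +0.188982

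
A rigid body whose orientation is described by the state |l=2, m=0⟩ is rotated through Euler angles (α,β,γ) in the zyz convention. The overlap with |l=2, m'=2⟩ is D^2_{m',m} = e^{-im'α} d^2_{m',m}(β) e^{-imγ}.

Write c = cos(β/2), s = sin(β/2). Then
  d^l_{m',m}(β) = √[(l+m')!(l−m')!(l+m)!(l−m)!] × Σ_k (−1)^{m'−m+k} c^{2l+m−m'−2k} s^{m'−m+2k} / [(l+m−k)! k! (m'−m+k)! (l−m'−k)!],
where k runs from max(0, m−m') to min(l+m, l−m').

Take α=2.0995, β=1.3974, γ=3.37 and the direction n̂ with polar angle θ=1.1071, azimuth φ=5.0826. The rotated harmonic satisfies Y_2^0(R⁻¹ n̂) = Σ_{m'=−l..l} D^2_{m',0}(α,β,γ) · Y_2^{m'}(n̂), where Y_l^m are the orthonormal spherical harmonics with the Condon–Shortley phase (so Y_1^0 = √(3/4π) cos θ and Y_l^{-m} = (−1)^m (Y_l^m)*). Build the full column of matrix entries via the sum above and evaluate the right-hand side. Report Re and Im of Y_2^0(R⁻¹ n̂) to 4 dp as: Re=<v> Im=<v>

Need the full column D^2_{m',0} for m'=−2..2 at α=2.0995, β=1.3974, γ=3.3700.
cos(β/2)=0.765679, sin(β/2)=0.643223
d^2_{-2,0}: single k=2 term ⇒ +0.594144;  D = -0.291803-0.517550i
d^2_{-1,0}: k∈[1..2] ⇒ +0.707257 -0.499122 = +0.208135;  D = -0.104986+0.179717i
d^2_{0,0}: k∈[0..2] ⇒ +0.343706 -0.970234 +0.171177 = -0.455351;  D = -0.455351+0.000000i
d^2_{1,0}: k∈[0..1] ⇒ -0.707257 +0.499122 = -0.208135;  D = +0.104986+0.179717i
d^2_{2,0}: single k=0 term ⇒ +0.594144;  D = -0.291803+0.517550i
Y_2^{m'}(θ=1.1071,φ=5.0826) and Σ D·Y over m':
  (-0.2918-0.5176i)·(-0.2281+0.2085i)  (-0.1050+0.1797i)·(+0.1118+0.2881i)  (-0.4554+0.0000i)·(-0.1261+0.0000i)  (+0.1050+0.1797i)·(-0.1118+0.2881i)  (-0.2918+0.5176i)·(-0.2281-0.2085i)
Y_2^0(R⁻¹ n̂) = +0.279289-0.000000i

Re=0.2793 Im=0.0000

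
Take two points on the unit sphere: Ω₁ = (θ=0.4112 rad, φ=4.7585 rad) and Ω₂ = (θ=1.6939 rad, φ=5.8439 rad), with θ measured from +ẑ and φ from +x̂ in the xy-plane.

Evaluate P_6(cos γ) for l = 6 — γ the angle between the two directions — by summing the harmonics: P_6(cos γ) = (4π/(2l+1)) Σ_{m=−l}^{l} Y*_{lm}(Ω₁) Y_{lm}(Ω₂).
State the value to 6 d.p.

Summing Y*_{l m}(θ₁,φ₁)·Y_{l m}(θ₂,φ₂) over m ∈ [−6, 6]; prefactor 4π/(2·6+1) = 0.966644:
  m=-6: Y*=-0.00190 - 0.00054j  Y=-0.40375 + 0.22366j  product 0.00089 - 0.00021j
  m=-5: Y*=0.00358 - 0.01524j  Y=0.11585 - 0.16036j  product -0.00203 - 0.00234j
  m=-4: Y*=0.07379 + 0.01377j  Y=0.05349 - 0.28370j  product 0.00785 - 0.02020j
  m=-3: Y*=-0.03282 + 0.23576j  Y=0.05545 + 0.21453j  product -0.05240 + 0.00603j
  m=-2: Y*=-0.47532 - 0.04396j  Y=0.15071 + 0.18178j  product -0.06364 - 0.09303j
  m=-1: Y*=0.02150 - 0.46603j  Y=-0.20698 - 0.09726j  product -0.04978 + 0.09437j
  m=+0: Y*=-0.13568 + 0.00000j  Y=-0.22171 + 0.00000j  product 0.03008 + 0.00000j
  m=+1: Y*=-0.02150 - 0.46603j  Y=0.20698 - 0.09726j  product -0.04978 - 0.09437j
  m=+2: Y*=-0.47532 + 0.04396j  Y=0.15071 - 0.18178j  product -0.06364 + 0.09303j
  m=+3: Y*=0.03282 + 0.23576j  Y=-0.05545 + 0.21453j  product -0.05240 - 0.00603j
  m=+4: Y*=0.07379 - 0.01377j  Y=0.05349 + 0.28370j  product 0.00785 + 0.02020j
  m=+5: Y*=-0.00358 - 0.01524j  Y=-0.11585 - 0.16036j  product -0.00203 + 0.00234j
  m=+6: Y*=-0.00190 + 0.00054j  Y=-0.40375 - 0.22366j  product 0.00089 + 0.00021j
Accumulated sum -0.28814 - 0.00000j; after 4π/(2l+1) scaling, -0.27853 - 0.00000j ⇒ P_6 = -0.278530

-0.278530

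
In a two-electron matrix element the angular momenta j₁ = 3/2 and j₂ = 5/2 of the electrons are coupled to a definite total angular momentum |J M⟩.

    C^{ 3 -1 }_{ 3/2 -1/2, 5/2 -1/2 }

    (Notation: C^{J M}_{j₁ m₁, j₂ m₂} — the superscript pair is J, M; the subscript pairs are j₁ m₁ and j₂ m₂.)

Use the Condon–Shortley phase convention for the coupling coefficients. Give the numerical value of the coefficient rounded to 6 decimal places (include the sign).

√[7·1!2!4!/8! · 1!2!2!3!2!4!] = √(48/5)
  +(−1)^0/∏(0,1,2,2,0,2)! = 1/8  (running 1/8)
  +(−1)^1/∏(1,0,1,1,1,3)! = -1/6  (running -1/24)
⟨..|..⟩ = √(48/5)·(-1/24) = -0.129099

-0.129099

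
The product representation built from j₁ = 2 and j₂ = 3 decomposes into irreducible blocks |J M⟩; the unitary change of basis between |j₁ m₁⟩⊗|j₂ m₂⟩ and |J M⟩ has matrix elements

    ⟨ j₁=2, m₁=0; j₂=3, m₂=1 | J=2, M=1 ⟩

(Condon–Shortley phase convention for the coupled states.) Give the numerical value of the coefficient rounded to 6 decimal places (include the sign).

+0.377964  (= +√(1/7))

√[5·3!1!3!/8! · 2!2!4!2!3!1!] = √(36/7)
  +(−1)^1/∏(1,2,1,3,0,0)! = -1/12  (running -1/12)
  +(−1)^2/∏(2,1,0,2,1,1)! = 1/4  (running 1/6)
⟨..|..⟩ = √(36/7)·(1/6) = +0.377964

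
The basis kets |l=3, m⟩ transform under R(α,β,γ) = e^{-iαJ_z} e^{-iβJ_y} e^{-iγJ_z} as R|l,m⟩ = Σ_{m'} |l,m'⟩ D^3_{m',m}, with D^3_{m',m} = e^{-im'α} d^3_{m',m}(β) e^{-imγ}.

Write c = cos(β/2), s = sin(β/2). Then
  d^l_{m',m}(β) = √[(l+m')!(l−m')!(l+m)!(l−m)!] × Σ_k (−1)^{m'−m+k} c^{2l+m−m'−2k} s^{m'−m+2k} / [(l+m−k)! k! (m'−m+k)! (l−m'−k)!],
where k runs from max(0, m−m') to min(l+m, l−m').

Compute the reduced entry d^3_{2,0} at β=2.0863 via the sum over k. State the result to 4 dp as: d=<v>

d^3_{2,0}(β=2.0863) via the finite sum:
Half-angle: c=0.503501, s=0.863995. N=√(120·1·6·6)=65.726707
k∈{0,1} keeps every argument non-negative
  k=0: (−1)^2·65.7267/(12)·0.5035^4·0.8640^2 = +0.262775
  k=1: (−1)^3·65.7267/(12)·0.5035^2·0.8640^4 = -0.773759
d^3_{2,0}(2.0863) = +0.262775 -0.773759 = -0.510983

d=-0.5110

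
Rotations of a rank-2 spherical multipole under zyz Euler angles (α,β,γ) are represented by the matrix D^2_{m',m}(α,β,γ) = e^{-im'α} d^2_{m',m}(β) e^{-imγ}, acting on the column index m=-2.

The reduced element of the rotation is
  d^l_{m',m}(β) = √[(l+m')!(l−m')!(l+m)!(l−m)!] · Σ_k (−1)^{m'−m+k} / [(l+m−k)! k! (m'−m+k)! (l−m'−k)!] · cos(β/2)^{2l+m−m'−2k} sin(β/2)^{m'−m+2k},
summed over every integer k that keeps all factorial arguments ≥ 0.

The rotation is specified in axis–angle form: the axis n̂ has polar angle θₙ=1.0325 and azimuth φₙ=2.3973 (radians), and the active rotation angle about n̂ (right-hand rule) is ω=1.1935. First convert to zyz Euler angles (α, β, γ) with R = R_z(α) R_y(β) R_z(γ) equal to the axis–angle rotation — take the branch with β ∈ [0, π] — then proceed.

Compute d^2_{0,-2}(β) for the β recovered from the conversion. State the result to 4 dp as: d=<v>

d=0.4375

Axis–angle → zyz. n̂ = (sinθₙcosφₙ, sinθₙsinφₙ, cosθₙ) = (-0.631546, +0.581649, +0.512674), ω = 1.1935.
R = I cosω + sinω [n̂]ₓ + (1−cosω) n̂n̂ᵀ gives
  R = [+0.620319, -0.708622, +0.336243; +0.244607, +0.582085, +0.775464; -0.745233, -0.398787, +0.534412]
β = atan2(√(R₁₃²+R₂₃²), R₃₃) = 1.006984; α = atan2(R₂₃, R₁₃) mod 2π = 1.161662; γ = atan2(R₃₂, −R₃₁) mod 2π = 5.791840
d^2_{0,-2}(β=1.0070) via the finite sum:
Half-angle: c=0.875903, s=0.482487. N=√(2·2·1·24)=9.797959
k: max(0,(-2)−(0))=0 … min(2+(-2),2−(0))=0
  k=0: (−1)^2·9.7980/(4)·0.8759^2·0.4825^2 = +0.437481
d^2_{0,-2}(1.0070) = +0.437481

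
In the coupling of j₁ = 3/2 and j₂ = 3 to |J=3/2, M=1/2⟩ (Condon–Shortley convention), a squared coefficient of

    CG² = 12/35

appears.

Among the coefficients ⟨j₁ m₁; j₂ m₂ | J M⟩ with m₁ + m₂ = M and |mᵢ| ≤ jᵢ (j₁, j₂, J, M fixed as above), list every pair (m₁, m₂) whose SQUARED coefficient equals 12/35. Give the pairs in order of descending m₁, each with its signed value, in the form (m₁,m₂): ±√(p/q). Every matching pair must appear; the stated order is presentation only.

Admissible pairs with m₁+m₂ = M = 1/2: (-3/2,2), (-1/2,1), (1/2,0), (3/2,-1)
  (m₁,m₂)=(3/2,-1): CG² = 4/35, CG = +√(4/35)
  (m₁,m₂)=(1/2,0): CG² = 9/35, CG = −√(9/35)
  (m₁,m₂)=(-1/2,1): CG² = 12/35, CG = +√(12/35)   ← matches the target
  (m₁,m₂)=(-3/2,2): CG² = 2/7, CG = −√(2/7)
Pairs with CG² = 12/35: (-1/2,1): +√(12/35)

(-1/2,1): +√(12/35)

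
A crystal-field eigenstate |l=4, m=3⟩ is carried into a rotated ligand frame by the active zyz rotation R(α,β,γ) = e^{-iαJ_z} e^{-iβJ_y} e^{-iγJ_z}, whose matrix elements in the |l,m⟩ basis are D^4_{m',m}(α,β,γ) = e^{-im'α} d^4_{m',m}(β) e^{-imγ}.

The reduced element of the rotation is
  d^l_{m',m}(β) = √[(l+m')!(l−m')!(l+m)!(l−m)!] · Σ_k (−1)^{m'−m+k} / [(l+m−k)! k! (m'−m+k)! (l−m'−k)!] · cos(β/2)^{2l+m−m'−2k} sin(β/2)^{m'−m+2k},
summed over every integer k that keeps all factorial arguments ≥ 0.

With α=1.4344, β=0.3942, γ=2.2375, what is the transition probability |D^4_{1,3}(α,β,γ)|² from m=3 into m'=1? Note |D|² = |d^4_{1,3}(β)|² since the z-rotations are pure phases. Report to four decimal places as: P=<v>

P=0.0639

First d^4_{1,3}(β=0.3942), then the phase factors e^{-i(1)α} and e^{-i(3)γ}:
c=cos(0.394200/2)=0.980639, s=sin(0.394200/2)=0.195826; N=√[120·6·5040·1]=1904.940944
Admissible k: 2..3 (factorial args all ≥0)
  k=2: (−1)^0·1904.9409/(240)·0.9806^6·0.1958^2 = +0.270686
  k=3: (−1)^1·1904.9409/(144)·0.9806^4·0.1958^4 = -0.017990
d^4_{1,3}(0.3942) = +0.270686 -0.017990 = +0.252696
|D^4_{1,3}|² = |d^4_{1,3}(β)|² = (+0.252696)² = 0.063855 (the z-rotation phases have unit modulus)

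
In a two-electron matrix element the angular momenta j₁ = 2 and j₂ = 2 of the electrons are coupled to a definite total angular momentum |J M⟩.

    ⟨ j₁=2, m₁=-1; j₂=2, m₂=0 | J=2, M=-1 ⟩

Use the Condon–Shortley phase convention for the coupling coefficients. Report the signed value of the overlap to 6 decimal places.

-0.267261  (= −√(1/14))

triangle: 2!×2!×2!/7! = 8/5040
(j±m)!: 1!×3!×2!×2!×1!×3! = 144
prefactor² = (2J+1)×Δ×N² = 8/7
  k=1: −1/(1!×1!×2!×1!×0!×1!) = -1/2
  k=2: +1/(2!×0!×1!×0!×1!×2!) = 1/4
Σ = -1/4  ⇒  CG² = 8/7×(-1/4)² = 1/14
CG = −√(1/14) = -0.267261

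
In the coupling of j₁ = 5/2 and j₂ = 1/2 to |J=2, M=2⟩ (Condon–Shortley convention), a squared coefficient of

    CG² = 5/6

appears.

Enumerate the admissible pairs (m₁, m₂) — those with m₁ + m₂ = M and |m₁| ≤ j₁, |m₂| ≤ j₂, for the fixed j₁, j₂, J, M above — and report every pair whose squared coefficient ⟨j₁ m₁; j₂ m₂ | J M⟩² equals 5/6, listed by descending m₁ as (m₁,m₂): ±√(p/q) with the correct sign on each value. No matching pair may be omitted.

(5/2,-1/2): +√(5/6)

Admissible pairs with m₁+m₂ = M = 2: (3/2,1/2), (5/2,-1/2)
  (m₁,m₂)=(5/2,-1/2): CG² = 5/6, CG = +√(5/6)   ← matches the target
  (m₁,m₂)=(3/2,1/2): CG² = 1/6, CG = −√(1/6)
Pairs with CG² = 5/6: (5/2,-1/2): +√(5/6)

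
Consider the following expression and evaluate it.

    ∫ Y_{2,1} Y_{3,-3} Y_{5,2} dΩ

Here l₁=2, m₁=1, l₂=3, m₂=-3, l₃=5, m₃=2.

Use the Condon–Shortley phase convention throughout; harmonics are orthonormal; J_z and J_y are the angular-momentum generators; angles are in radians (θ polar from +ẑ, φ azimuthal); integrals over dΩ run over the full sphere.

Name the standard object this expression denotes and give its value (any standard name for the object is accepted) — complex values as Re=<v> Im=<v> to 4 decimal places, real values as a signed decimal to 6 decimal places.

This is a Gaunt coefficient — the integral of a triple product of spherical harmonics over the sphere.
Rules hold: Σm=0, L=10 even, 1≤5≤5.
N = 5·7·11 = 385
Δ = 0!·4!·6!/11! = 1/2310
Racah Σ t=0..0: t=0:+1/144 = 1/144
⇒ 3j(2 3 5; 0 0 0)² = 10/231, sgn -1
Racah Σ t=0..0: t=0:+1/4320 = 1/4320
⇒ 3j(2 3 5; 1 -3 2)² = 1/330, sgn -1
4πI² = N·(3j₀)²·(3jₘ)² = 5/99
I = +1·√(0.0505051/4π) = 0.06339609

Gaunt coefficient, +0.063396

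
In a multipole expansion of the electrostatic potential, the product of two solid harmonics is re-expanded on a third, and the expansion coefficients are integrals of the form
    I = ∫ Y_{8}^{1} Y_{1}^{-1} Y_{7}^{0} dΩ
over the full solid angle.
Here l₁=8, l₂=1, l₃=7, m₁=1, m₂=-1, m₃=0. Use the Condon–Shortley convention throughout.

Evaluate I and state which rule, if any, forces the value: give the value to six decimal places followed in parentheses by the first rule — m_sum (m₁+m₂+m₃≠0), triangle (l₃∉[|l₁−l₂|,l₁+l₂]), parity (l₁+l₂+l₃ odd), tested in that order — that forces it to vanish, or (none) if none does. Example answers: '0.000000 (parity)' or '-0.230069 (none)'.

-0.183585 (none)

m-sum 0 ✓  L=16 even ✓  7≤7≤9 ✓
Π(2lᵢ+1) = 17×3×15 = 765
triangle coeff Δ(8,1,7) = 1/2040
Σ_t [1,1]: t=1:−1/25401600 = -1/25401600
(3j)²=8/255 [(8 1 7; 0 0 0)], sign=+1
Σ_t [0,0]: t=0:+1/50803200 = 1/50803200
(3j)²=3/170 [(8 1 7; 1 -1 0)], sign=-1
⇒ 4πI² = 36/85
I = (-1)√(36/85/(4π)) = -0.18358486
No selection rule forces the value: the integral is nonzero (none).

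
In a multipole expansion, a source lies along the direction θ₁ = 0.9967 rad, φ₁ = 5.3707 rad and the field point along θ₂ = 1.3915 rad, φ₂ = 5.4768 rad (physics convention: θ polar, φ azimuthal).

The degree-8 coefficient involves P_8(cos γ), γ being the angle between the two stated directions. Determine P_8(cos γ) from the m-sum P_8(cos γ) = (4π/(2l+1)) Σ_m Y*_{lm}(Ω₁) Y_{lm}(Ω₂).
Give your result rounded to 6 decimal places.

-0.379370

Term-by-term m-sum for l=8 (normalisation 4π/17 = 0.739198):
  m=-8: (0.06702 - 0.10832j) × (0.44655 + 0.07569j) = 0.03813 - 0.04330j  (running Σ = 0.03813 - 0.04330j)
  m=-7: (0.32775 - 0.03428j) × (0.26367 - 0.19569j) = 0.07971 - 0.07318j  (running Σ = 0.11784 - 0.11647j)
  m=-6: (0.31204 + 0.32665j) × (-0.02244 + 0.17724j) = -0.06490 + 0.04798j  (running Σ = 0.05294 - 0.06850j)
  m=-5: (-0.03922 + 0.25954j) × (0.21232 + 0.26231j) = -0.07641 + 0.04482j  (running Σ = -0.02347 - 0.02368j)
  m=-4: (0.14900 - 0.08302j) × (-0.07547 - 0.00635j) = -0.01177 + 0.00532j  (running Σ = -0.03524 - 0.01836j)
  m=-3: (0.32943 + 0.14089j) × (-0.24632 + 0.21710j) = -0.11173 + 0.03682j  (running Σ = -0.14697 + 0.01846j)
  m=-2: (0.00214 + 0.00825j) × (0.00119 - 0.02824j) = 0.00024 - 0.00005j  (running Σ = -0.14674 + 0.01841j)
  m=-1: (0.21123 - 0.27312j) × (-0.22235 - 0.23189j) = -0.11030 + 0.01175j  (running Σ = -0.25704 + 0.03015j)
  m=0: (0.06104 + 0.00000j) × (0.01414 + 0.00000j) = 0.00086 + 0.00000j  (running Σ = -0.25618 + 0.03015j)
  m=1: (-0.21123 - 0.27312j) × (0.22235 - 0.23189j) = -0.11030 - 0.01175j  (running Σ = -0.36648 + 0.01841j)
  m=2: (0.00214 - 0.00825j) × (0.00119 + 0.02824j) = 0.00024 + 0.00005j  (running Σ = -0.36624 + 0.01846j)
  m=3: (-0.32943 + 0.14089j) × (0.24632 + 0.21710j) = -0.11173 - 0.03682j  (running Σ = -0.47798 - 0.01836j)
  m=4: (0.14900 + 0.08302j) × (-0.07547 + 0.00635j) = -0.01177 - 0.00532j  (running Σ = -0.48975 - 0.02368j)
  m=5: (0.03922 + 0.25954j) × (-0.21232 + 0.26231j) = -0.07641 - 0.04482j  (running Σ = -0.56616 - 0.06850j)
  m=6: (0.31204 - 0.32665j) × (-0.02244 - 0.17724j) = -0.06490 - 0.04798j  (running Σ = -0.63105 - 0.11647j)
  m=7: (-0.32775 - 0.03428j) × (-0.26367 - 0.19569j) = 0.07971 + 0.07318j  (running Σ = -0.55135 - 0.04330j)
  m=8: (0.06702 + 0.10832j) × (0.44655 - 0.07569j) = 0.03813 + 0.04330j  (running Σ = -0.51322 - 0.00000j)
Accumulated sum -0.51322 - 0.00000j; after 4π/(2l+1) scaling, -0.37937 - 0.00000j ⇒ P_8 = -0.379370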